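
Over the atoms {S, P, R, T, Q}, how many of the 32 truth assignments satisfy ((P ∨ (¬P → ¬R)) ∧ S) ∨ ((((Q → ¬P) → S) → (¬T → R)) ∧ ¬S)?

Initial set: {(((P ∨ (¬P → ¬R)) ∧ S) ∨ ((((Q → ¬P) → S) → (¬T → R)) ∧ ¬S))}.
(((P ∨ (¬P → ¬R)) ∧ S) ∨ ((((Q → ¬P) → S) → (¬T → R)) ∧ ¬S)): β-rule — branch into ((P ∨ (¬P → ¬R)) ∧ S)  //  ((((Q → ¬P) → S) → (¬T → R)) ∧ ¬S).
  branch 1 (add ((P ∨ (¬P → ¬R)) ∧ S)):
    ((P ∨ (¬P → ¬R)) ∧ S): α-rule — add (P ∨ (¬P → ¬R)), S.
    (P ∨ (¬P → ¬R)): β-rule — branch into P  //  (¬P → ¬R).
      branch 1.1 (add P):
        ○ open, literals {P=true, S=true}.
      branch 1.2 (add (¬P → ¬R)):
        (¬P → ¬R): β-rule — branch into ¬¬P  //  ¬R.
          branch 1.2.1 (add ¬¬P):
            ○ open, literals {P=true, S=true}.
          branch 1.2.2 (add ¬R):
            ○ open, literals {R=false, S=true}.
  branch 2 (add ((((Q → ¬P) → S) → (¬T → R)) ∧ ¬S)):
    ((((Q → ¬P) → S) → (¬T → R)) ∧ ¬S): α-rule — add (((Q → ¬P) → S) → (¬T → R)), ¬S.
    (((Q → ¬P) → S) → (¬T → R)): β-rule — branch into ¬((Q → ¬P) → S)  //  (¬T → R).
      branch 2.1 (add ¬((Q → ¬P) → S)):
        ¬((Q → ¬P) → S): α-rule — add (Q → ¬P), ¬S.
        (Q → ¬P): β-rule — branch into ¬Q  //  ¬P.
          branch 2.1.1 (add ¬Q):
            ○ open, literals {Q=false, S=false}.
          branch 2.1.2 (add ¬P):
            ○ open, literals {P=false, S=false}.
      branch 2.2 (add (¬T → R)):
        (¬T → R): β-rule — branch into ¬¬T  //  R.
          branch 2.2.1 (add ¬¬T):
            ○ open, literals {S=false, T=true}.
          branch 2.2.2 (add R):
            ○ open, literals {R=true, S=false}.
0 branches closed, 7 open.
Each open branch fixes some atoms; the unmentioned ones are free. Counting distinct full assignments: branch {P=true, S=true} (R, T, Q) contributes 8 new; branch {P=true, S=true} (R, T, Q) contributes 0 new; branch {R=false, S=true} (P, T, Q) contributes 4 new; branch {Q=false, S=false} (P, R, T) contributes 8 new; branch {P=false, S=false} (R, T, Q) contributes 4 new; branch {S=false, T=true} (P, R, Q) contributes 2 new; branch {R=true, S=false} (P, T, Q) contributes 1 new. Total: 27.

27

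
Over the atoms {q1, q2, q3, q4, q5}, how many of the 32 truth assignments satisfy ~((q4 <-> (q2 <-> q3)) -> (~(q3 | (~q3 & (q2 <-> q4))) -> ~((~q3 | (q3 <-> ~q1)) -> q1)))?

4

Initial set: {~((q4 <-> (q2 <-> q3)) -> (~(q3 | (~q3 & (q2 <-> q4))) -> ~((~q3 | (q3 <-> ~q1)) -> q1)))}.
~((q4 <-> (q2 <-> q3)) -> (~(q3 | (~q3 & (q2 <-> q4))) -> ~((~q3 | (q3 <-> ~q1)) -> q1))): α-rule — add (q4 <-> (q2 <-> q3)), ~(~(q3 | (~q3 & (q2 <-> q4))) -> ~((~q3 | (q3 <-> ~q1)) -> q1)).
~(~(q3 | (~q3 & (q2 <-> q4))) -> ~((~q3 | (q3 <-> ~q1)) -> q1)): α-rule — add ~(q3 | (~q3 & (q2 <-> q4))), ~~((~q3 | (q3 <-> ~q1)) -> q1).
~(q3 | (~q3 & (q2 <-> q4))): α-rule — add ~q3, ~(~q3 & (q2 <-> q4)).
(q4 <-> (q2 <-> q3)): β-rule — branch into q4, (q2 <-> q3)  //  ~q4, ~(q2 <-> q3).
  branch 1 (add q4, (q2 <-> q3)):
    ~~((~q3 | (q3 <-> ~q1)) -> q1): β-rule — branch into ~(~q3 | (q3 <-> ~q1))  //  q1.
      branch 1.1 (add ~(~q3 | (q3 <-> ~q1))):
        ~(~q3 | (q3 <-> ~q1)): α-rule — add ~~q3, ~(q3 <-> ~q1).
        × closes — contains both q3 and ~q3.
      branch 1.2 (add q1):
        ~(~q3 & (q2 <-> q4)): β-rule — branch into ~~q3  //  ~(q2 <-> q4).
          branch 1.2.1 (add ~~q3):
            × closes — contains both q3 and ~q3.
          branch 1.2.2 (add ~(q2 <-> q4)):
            (q2 <-> q3): β-rule — branch into q2, q3  //  ~q2, ~q3.
              branch 1.2.2.1 (add q2, q3):
                × closes — contains both q3 and ~q3.
              branch 1.2.2.2 (add ~q2, ~q3):
                ~(q2 <-> q4): β-rule — branch into q2, ~q4  //  ~q2, q4.
                  branch 1.2.2.2.1 (add q2, ~q4):
                    × closes — contains both q2 and ~q2.
                  branch 1.2.2.2.2 (add ~q2, q4):
                    ○ open, literals {q1=T, q2=F, q3=F, q4=T}.
  branch 2 (add ~q4, ~(q2 <-> q3)):
    ~~((~q3 | (q3 <-> ~q1)) -> q1): β-rule — branch into ~(~q3 | (q3 <-> ~q1))  //  q1.
      branch 2.1 (add ~(~q3 | (q3 <-> ~q1))):
        ~(~q3 | (q3 <-> ~q1)): α-rule — add ~~q3, ~(q3 <-> ~q1).
        × closes — contains both q3 and ~q3.
      branch 2.2 (add q1):
        ~(~q3 & (q2 <-> q4)): β-rule — branch into ~~q3  //  ~(q2 <-> q4).
          branch 2.2.1 (add ~~q3):
            × closes — contains both q3 and ~q3.
          branch 2.2.2 (add ~(q2 <-> q4)):
            ~(q2 <-> q3): β-rule — branch into q2, ~q3  //  ~q2, q3.
              branch 2.2.2.1 (add q2, ~q3):
                ~(q2 <-> q4): β-rule — branch into q2, ~q4  //  ~q2, q4.
                  branch 2.2.2.1.1 (add q2, ~q4):
                    ○ open, literals {q1=T, q2=T, q3=F, q4=F}.
                  branch 2.2.2.1.2 (add ~q2, q4):
                    × closes — contains both q2 and ~q2.
              branch 2.2.2.2 (add ~q2, q3):
                × closes — contains both q3 and ~q3.
8 branches closed, 2 open.
Each open branch fixes some atoms; the unmentioned ones are free. Counting distinct full assignments: branch {q1=T, q2=F, q3=F, q4=T} (q5) contributes 2 new; branch {q1=T, q2=T, q3=F, q4=F} (q5) contributes 2 new. Total: 4.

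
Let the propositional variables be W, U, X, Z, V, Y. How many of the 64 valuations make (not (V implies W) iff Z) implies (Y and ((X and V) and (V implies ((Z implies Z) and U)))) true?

34

Initial set: {T ((not (V implies W) iff Z) implies (Y and ((X and V) and (V implies ((Z implies Z) and U)))))}.
T ((not (V implies W) iff Z) implies (Y and ((X and V) and (V implies ((Z implies Z) and U))))): β-rule — branch into F (not (V implies W) iff Z)  //  T (Y and ((X and V) and (V implies ((Z implies Z) and U)))).
  branch 1 (add F (not (V implies W) iff Z)):
    F (not (V implies W) iff Z): β-rule — branch into T not (V implies W), F Z  //  F not (V implies W), T Z.
      branch 1.1 (add T not (V implies W), F Z):
        T not (V implies W): α-rule — add T V, F W.
        ○ open, literals {V=1, W=0, Z=0}.
      branch 1.2 (add F not (V implies W), T Z):
        F not (V implies W): β-rule — branch into F V  //  T W.
          branch 1.2.1 (add F V):
            ○ open, literals {V=0, Z=1}.
          branch 1.2.2 (add T W):
            ○ open, literals {W=1, Z=1}.
  branch 2 (add T (Y and ((X and V) and (V implies ((Z implies Z) and U))))):
    T (Y and ((X and V) and (V implies ((Z implies Z) and U)))): α-rule — add T Y, T ((X and V) and (V implies ((Z implies Z) and U))).
    T ((X and V) and (V implies ((Z implies Z) and U))): α-rule — add T (X and V), T (V implies ((Z implies Z) and U)).
    T (X and V): α-rule — add T X, T V.
    T (V implies ((Z implies Z) and U)): β-rule — branch into F V  //  T ((Z implies Z) and U).
      branch 2.1 (add F V):
        × closes — contains both V and not V.
      branch 2.2 (add T ((Z implies Z) and U)):
        T ((Z implies Z) and U): α-rule — add T (Z implies Z), T U.
        T (Z implies Z): β-rule — branch into F Z  //  T Z.
          branch 2.2.1 (add F Z):
            ○ open, literals {U=1, V=1, X=1, Y=1, Z=0}.
          branch 2.2.2 (add T Z):
            ○ open, literals {U=1, V=1, X=1, Y=1, Z=1}.
1 branch closed, 5 open.
Each open branch fixes some atoms; the unmentioned ones are free. Counting distinct full assignments: branch {V=1, W=0, Z=0} (U, X, Y) contributes 8 new; branch {V=0, Z=1} (W, U, X, Y) contributes 16 new; branch {W=1, Z=1} (U, X, V, Y) contributes 8 new; branch {U=1, V=1, X=1, Y=1, Z=0} (W) contributes 1 new; branch {U=1, V=1, X=1, Y=1, Z=1} (W) contributes 1 new. Total: 34.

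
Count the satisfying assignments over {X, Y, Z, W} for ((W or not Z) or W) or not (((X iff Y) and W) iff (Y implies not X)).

15

Initial set: {(((W or not Z) or W) or not (((X iff Y) and W) iff (Y implies not X)))}.
(((W or not Z) or W) or not (((X iff Y) and W) iff (Y implies not X))): β-rule — branch into ((W or not Z) or W)  //  not (((X iff Y) and W) iff (Y implies not X)).
  branch 1 (add ((W or not Z) or W)):
    ((W or not Z) or W): β-rule — branch into (W or not Z)  //  W.
      branch 1.1 (add (W or not Z)):
        (W or not Z): β-rule — branch into W  //  not Z.
          branch 1.1.1 (add W):
            ○ open, literals {W=T}.
          branch 1.1.2 (add not Z):
            ○ open, literals {Z=F}.
      branch 1.2 (add W):
        ○ open, literals {W=T}.
  branch 2 (add not (((X iff Y) and W) iff (Y implies not X))):
    not (((X iff Y) and W) iff (Y implies not X)): β-rule — branch into ((X iff Y) and W), not (Y implies not X)  //  not ((X iff Y) and W), (Y implies not X).
      branch 2.1 (add ((X iff Y) and W), not (Y implies not X)):
        ((X iff Y) and W): α-rule — add (X iff Y), W.
        not (Y implies not X): α-rule — add Y, not not X.
        (X iff Y): β-rule — branch into X, Y  //  not X, not Y.
          branch 2.1.1 (add X, Y):
            ○ open, literals {W=T, X=T, Y=T}.
          branch 2.1.2 (add not X, not Y):
            × closes — contains both X and not X.
      branch 2.2 (add not ((X iff Y) and W), (Y implies not X)):
        not ((X iff Y) and W): β-rule — branch into not (X iff Y)  //  not W.
          branch 2.2.1 (add not (X iff Y)):
            (Y implies not X): β-rule — branch into not Y  //  not X.
              branch 2.2.1.1 (add not Y):
                not (X iff Y): β-rule — branch into X, not Y  //  not X, Y.
                  branch 2.2.1.1.1 (add X, not Y):
                    ○ open, literals {X=T, Y=F}.
                  branch 2.2.1.1.2 (add not X, Y):
                    × closes — contains both Y and not Y.
              branch 2.2.1.2 (add not X):
                not (X iff Y): β-rule — branch into X, not Y  //  not X, Y.
                  branch 2.2.1.2.1 (add X, not Y):
                    × closes — contains both X and not X.
                  branch 2.2.1.2.2 (add not X, Y):
                    ○ open, literals {X=F, Y=T}.
          branch 2.2.2 (add not W):
            (Y implies not X): β-rule — branch into not Y  //  not X.
              branch 2.2.2.1 (add not Y):
                ○ open, literals {W=F, Y=F}.
              branch 2.2.2.2 (add not X):
                ○ open, literals {W=F, X=F}.
3 branches closed, 8 open.
Each open branch fixes some atoms; the unmentioned ones are free. Counting distinct full assignments: branch {W=T} (X, Y, Z) contributes 8 new; branch {Z=F} (X, Y, W) contributes 4 new; branch {W=T} (X, Y, Z) contributes 0 new; branch {W=T, X=T, Y=T} (Z) contributes 0 new; branch {X=T, Y=F} (Z, W) contributes 1 new; branch {X=F, Y=T} (Z, W) contributes 1 new; branch {W=F, Y=F} (X, Z) contributes 1 new; branch {W=F, X=F} (Y, Z) contributes 0 new. Total: 15.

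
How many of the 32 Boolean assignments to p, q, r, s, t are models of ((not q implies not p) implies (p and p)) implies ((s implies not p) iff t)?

24

Initial set: {(((not q implies not p) implies (p and p)) implies ((s implies not p) iff t))}.
(((not q implies not p) implies (p and p)) implies ((s implies not p) iff t)): β-rule — branch into not ((not q implies not p) implies (p and p))  //  ((s implies not p) iff t).
  branch 1 (add not ((not q implies not p) implies (p and p))):
    not ((not q implies not p) implies (p and p)): α-rule — add (not q implies not p), not (p and p).
    (not q implies not p): β-rule — branch into not not q  //  not p.
      branch 1.1 (add not not q):
        not (p and p): β-rule — branch into not p  //  not p.
          branch 1.1.1 (add not p):
            ○ open, literals {p=F, q=T}.
          branch 1.1.2 (add not p):
            ○ open, literals {p=F, q=T}.
      branch 1.2 (add not p):
        not (p and p): β-rule — branch into not p  //  not p.
          branch 1.2.1 (add not p):
            ○ open, literals {p=F}.
          branch 1.2.2 (add not p):
            ○ open, literals {p=F}.
  branch 2 (add ((s implies not p) iff t)):
    ((s implies not p) iff t): β-rule — branch into (s implies not p), t  //  not (s implies not p), not t.
      branch 2.1 (add (s implies not p), t):
        (s implies not p): β-rule — branch into not s  //  not p.
          branch 2.1.1 (add not s):
            ○ open, literals {s=F, t=T}.
          branch 2.1.2 (add not p):
            ○ open, literals {p=F, t=T}.
      branch 2.2 (add not (s implies not p), not t):
        not (s implies not p): α-rule — add s, not not p.
        ○ open, literals {p=T, s=T, t=F}.
0 branches closed, 7 open.
Each open branch fixes some atoms; the unmentioned ones are free. Counting distinct full assignments: branch {p=F, q=T} (r, s, t) contributes 8 new; branch {p=F, q=T} (r, s, t) contributes 0 new; branch {p=F} (q, r, s, t) contributes 8 new; branch {p=F} (q, r, s, t) contributes 0 new; branch {s=F, t=T} (p, q, r) contributes 4 new; branch {p=F, t=T} (q, r, s) contributes 0 new; branch {p=T, s=T, t=F} (q, r) contributes 4 new. Total: 24.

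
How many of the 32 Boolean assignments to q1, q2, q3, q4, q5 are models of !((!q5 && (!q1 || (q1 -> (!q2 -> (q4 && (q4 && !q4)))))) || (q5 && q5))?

4

Initial set: {!((!q5 && (!q1 || (q1 -> (!q2 -> (q4 && (q4 && !q4)))))) || (q5 && q5))}.
!((!q5 && (!q1 || (q1 -> (!q2 -> (q4 && (q4 && !q4)))))) || (q5 && q5)): α-rule — add !(!q5 && (!q1 || (q1 -> (!q2 -> (q4 && (q4 && !q4)))))), !(q5 && q5).
!(!q5 && (!q1 || (q1 -> (!q2 -> (q4 && (q4 && !q4)))))): β-rule — branch into !!q5  //  !(!q1 || (q1 -> (!q2 -> (q4 && (q4 && !q4))))).
  branch 1 (add !!q5):
    !(q5 && q5): β-rule — branch into !q5  //  !q5.
      branch 1.1 (add !q5):
        × closes — contains both q5 and !q5.
      branch 1.2 (add !q5):
        × closes — contains both q5 and !q5.
  branch 2 (add !(!q1 || (q1 -> (!q2 -> (q4 && (q4 && !q4)))))):
    !(!q1 || (q1 -> (!q2 -> (q4 && (q4 && !q4))))): α-rule — add !!q1, !(q1 -> (!q2 -> (q4 && (q4 && !q4)))).
    !(q1 -> (!q2 -> (q4 && (q4 && !q4)))): α-rule — add q1, !(!q2 -> (q4 && (q4 && !q4))).
    !(!q2 -> (q4 && (q4 && !q4))): α-rule — add !q2, !(q4 && (q4 && !q4)).
    !(q5 && q5): β-rule — branch into !q5  //  !q5.
      branch 2.1 (add !q5):
        !(q4 && (q4 && !q4)): β-rule — branch into !q4  //  !(q4 && !q4).
          branch 2.1.1 (add !q4):
            ○ open, literals {q1=1, q2=0, q4=0, q5=0}.
          branch 2.1.2 (add !(q4 && !q4)):
            !(q4 && !q4): β-rule — branch into !q4  //  !!q4.
              branch 2.1.2.1 (add !q4):
                ○ open, literals {q1=1, q2=0, q4=0, q5=0}.
              branch 2.1.2.2 (add !!q4):
                ○ open, literals {q1=1, q2=0, q4=1, q5=0}.
      branch 2.2 (add !q5):
        !(q4 && (q4 && !q4)): β-rule — branch into !q4  //  !(q4 && !q4).
          branch 2.2.1 (add !q4):
            ○ open, literals {q1=1, q2=0, q4=0, q5=0}.
          branch 2.2.2 (add !(q4 && !q4)):
            !(q4 && !q4): β-rule — branch into !q4  //  !!q4.
              branch 2.2.2.1 (add !q4):
                ○ open, literals {q1=1, q2=0, q4=0, q5=0}.
              branch 2.2.2.2 (add !!q4):
                ○ open, literals {q1=1, q2=0, q4=1, q5=0}.
2 branches closed, 6 open.
Each open branch fixes some atoms; the unmentioned ones are free. Counting distinct full assignments: branch {q1=1, q2=0, q4=0, q5=0} (q3) contributes 2 new; branch {q1=1, q2=0, q4=0, q5=0} (q3) contributes 0 new; branch {q1=1, q2=0, q4=1, q5=0} (q3) contributes 2 new; branch {q1=1, q2=0, q4=0, q5=0} (q3) contributes 0 new; branch {q1=1, q2=0, q4=0, q5=0} (q3) contributes 0 new; branch {q1=1, q2=0, q4=1, q5=0} (q3) contributes 0 new. Total: 4.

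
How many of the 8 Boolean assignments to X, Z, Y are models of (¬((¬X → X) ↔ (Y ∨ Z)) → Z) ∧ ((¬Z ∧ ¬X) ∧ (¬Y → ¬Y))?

1

Initial set: {((¬((¬X → X) ↔ (Y ∨ Z)) → Z) ∧ ((¬Z ∧ ¬X) ∧ (¬Y → ¬Y)))}.
((¬((¬X → X) ↔ (Y ∨ Z)) → Z) ∧ ((¬Z ∧ ¬X) ∧ (¬Y → ¬Y))): α-rule — add (¬((¬X → X) ↔ (Y ∨ Z)) → Z), ((¬Z ∧ ¬X) ∧ (¬Y → ¬Y)).
((¬Z ∧ ¬X) ∧ (¬Y → ¬Y)): α-rule — add (¬Z ∧ ¬X), (¬Y → ¬Y).
(¬Z ∧ ¬X): α-rule — add ¬Z, ¬X.
(¬((¬X → X) ↔ (Y ∨ Z)) → Z): β-rule — branch into ¬¬((¬X → X) ↔ (Y ∨ Z))  //  Z.
  branch 1 (add ¬¬((¬X → X) ↔ (Y ∨ Z))):
    (¬Y → ¬Y): β-rule — branch into ¬¬Y  //  ¬Y.
      branch 1.1 (add ¬¬Y):
        ¬¬((¬X → X) ↔ (Y ∨ Z)): β-rule — branch into (¬X → X), (Y ∨ Z)  //  ¬(¬X → X), ¬(Y ∨ Z).
          branch 1.1.1 (add (¬X → X), (Y ∨ Z)):
            (¬X → X): β-rule — branch into ¬¬X  //  X.
              branch 1.1.1.1 (add ¬¬X):
                × closes — contains both X and ¬X.
              branch 1.1.1.2 (add X):
                × closes — contains both X and ¬X.
          branch 1.1.2 (add ¬(¬X → X), ¬(Y ∨ Z)):
            ¬(¬X → X): α-rule — add ¬X, ¬X.
            ¬(Y ∨ Z): α-rule — add ¬Y, ¬Z.
            × closes — contains both Y and ¬Y.
      branch 1.2 (add ¬Y):
        ¬¬((¬X → X) ↔ (Y ∨ Z)): β-rule — branch into (¬X → X), (Y ∨ Z)  //  ¬(¬X → X), ¬(Y ∨ Z).
          branch 1.2.1 (add (¬X → X), (Y ∨ Z)):
            (¬X → X): β-rule — branch into ¬¬X  //  X.
              branch 1.2.1.1 (add ¬¬X):
                × closes — contains both X and ¬X.
              branch 1.2.1.2 (add X):
                × closes — contains both X and ¬X.
          branch 1.2.2 (add ¬(¬X → X), ¬(Y ∨ Z)):
            ¬(¬X → X): α-rule — add ¬X, ¬X.
            ¬(Y ∨ Z): α-rule — add ¬Y, ¬Z.
            ○ open, literals {X=false, Y=false, Z=false}.
  branch 2 (add Z):
    × closes — contains both Z and ¬Z.
6 branches closed, 1 open.
Each open branch fixes some atoms; the unmentioned ones are free. Counting distinct full assignments: branch {X=false, Y=false, Z=false} (none free) contributes 1 new. Total: 1.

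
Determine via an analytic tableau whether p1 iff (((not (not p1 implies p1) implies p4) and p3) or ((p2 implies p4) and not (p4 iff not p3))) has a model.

Initial set: {(p1 iff (((not (not p1 implies p1) implies p4) and p3) or ((p2 implies p4) and not (p4 iff not p3))))}.
(p1 iff (((not (not p1 implies p1) implies p4) and p3) or ((p2 implies p4) and not (p4 iff not p3)))): β-rule — branch into p1, (((not (not p1 implies p1) implies p4) and p3) or ((p2 implies p4) and not (p4 iff not p3)))  //  not p1, not (((not (not p1 implies p1) implies p4) and p3) or ((p2 implies p4) and not (p4 iff not p3))).
  branch 1 (add p1, (((not (not p1 implies p1) implies p4) and p3) or ((p2 implies p4) and not (p4 iff not p3)))):
    (((not (not p1 implies p1) implies p4) and p3) or ((p2 implies p4) and not (p4 iff not p3))): β-rule — branch into ((not (not p1 implies p1) implies p4) and p3)  //  ((p2 implies p4) and not (p4 iff not p3)).
      branch 1.1 (add ((not (not p1 implies p1) implies p4) and p3)):
        ((not (not p1 implies p1) implies p4) and p3): α-rule — add (not (not p1 implies p1) implies p4), p3.
        (not (not p1 implies p1) implies p4): β-rule — branch into not not (not p1 implies p1)  //  p4.
          branch 1.1.1 (add not not (not p1 implies p1)):
            not not (not p1 implies p1): β-rule — branch into not not p1  //  p1.
              branch 1.1.1.1 (add not not p1):
                ○ open, literals {p1=T, p3=T}.
              branch 1.1.1.2 (add p1):
                ○ open, literals {p1=T, p3=T}.
          branch 1.1.2 (add p4):
            ○ open, literals {p1=T, p3=T, p4=T}.
      branch 1.2 (add ((p2 implies p4) and not (p4 iff not p3))):
        ((p2 implies p4) and not (p4 iff not p3)): α-rule — add (p2 implies p4), not (p4 iff not p3).
        (p2 implies p4): β-rule — branch into not p2  //  p4.
          branch 1.2.1 (add not p2):
            not (p4 iff not p3): β-rule — branch into p4, not not p3  //  not p4, not p3.
              branch 1.2.1.1 (add p4, not not p3):
                ○ open, literals {p1=T, p2=F, p3=T, p4=T}.
              branch 1.2.1.2 (add not p4, not p3):
                ○ open, literals {p1=T, p2=F, p3=F, p4=F}.
          branch 1.2.2 (add p4):
            not (p4 iff not p3): β-rule — branch into p4, not not p3  //  not p4, not p3.
              branch 1.2.2.1 (add p4, not not p3):
                ○ open, literals {p1=T, p3=T, p4=T}.
              branch 1.2.2.2 (add not p4, not p3):
                × closes — contains both p4 and not p4.
  branch 2 (add not p1, not (((not (not p1 implies p1) implies p4) and p3) or ((p2 implies p4) and not (p4 iff not p3)))):
    not (((not (not p1 implies p1) implies p4) and p3) or ((p2 implies p4) and not (p4 iff not p3))): α-rule — add not ((not (not p1 implies p1) implies p4) and p3), not ((p2 implies p4) and not (p4 iff not p3)).
    not ((not (not p1 implies p1) implies p4) and p3): β-rule — branch into not (not (not p1 implies p1) implies p4)  //  not p3.
      branch 2.1 (add not (not (not p1 implies p1) implies p4)):
        not (not (not p1 implies p1) implies p4): α-rule — add not (not p1 implies p1), not p4.
        not (not p1 implies p1): α-rule — add not p1, not p1.
        not ((p2 implies p4) and not (p4 iff not p3)): β-rule — branch into not (p2 implies p4)  //  not not (p4 iff not p3).
          branch 2.1.1 (add not (p2 implies p4)):
            not (p2 implies p4): α-rule — add p2, not p4.
            ○ open, literals {p1=F, p2=T, p4=F}.
          branch 2.1.2 (add not not (p4 iff not p3)):
            not not (p4 iff not p3): β-rule — branch into p4, not p3  //  not p4, not not p3.
              branch 2.1.2.1 (add p4, not p3):
                × closes — contains both p4 and not p4.
              branch 2.1.2.2 (add not p4, not not p3):
                ○ open, literals {p1=F, p3=T, p4=F}.
      branch 2.2 (add not p3):
        not ((p2 implies p4) and not (p4 iff not p3)): β-rule — branch into not (p2 implies p4)  //  not not (p4 iff not p3).
          branch 2.2.1 (add not (p2 implies p4)):
            not (p2 implies p4): α-rule — add p2, not p4.
            ○ open, literals {p1=F, p2=T, p3=F, p4=F}.
          branch 2.2.2 (add not not (p4 iff not p3)):
            not not (p4 iff not p3): β-rule — branch into p4, not p3  //  not p4, not not p3.
              branch 2.2.2.1 (add p4, not p3):
                ○ open, literals {p1=F, p3=F, p4=T}.
              branch 2.2.2.2 (add not p4, not not p3):
                × closes — contains both p3 and not p3.
3 branches closed, 10 open.
An open branch gives a satisfying assignment: p1=T, p3=T.

Satisfiable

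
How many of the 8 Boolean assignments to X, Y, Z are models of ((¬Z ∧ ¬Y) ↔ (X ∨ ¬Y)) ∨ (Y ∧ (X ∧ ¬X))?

4

Initial set: {(((¬Z ∧ ¬Y) ↔ (X ∨ ¬Y)) ∨ (Y ∧ (X ∧ ¬X)))}.
(((¬Z ∧ ¬Y) ↔ (X ∨ ¬Y)) ∨ (Y ∧ (X ∧ ¬X))): β-rule — branch into ((¬Z ∧ ¬Y) ↔ (X ∨ ¬Y))  //  (Y ∧ (X ∧ ¬X)).
  branch 1 (add ((¬Z ∧ ¬Y) ↔ (X ∨ ¬Y))):
    ((¬Z ∧ ¬Y) ↔ (X ∨ ¬Y)): β-rule — branch into (¬Z ∧ ¬Y), (X ∨ ¬Y)  //  ¬(¬Z ∧ ¬Y), ¬(X ∨ ¬Y).
      branch 1.1 (add (¬Z ∧ ¬Y), (X ∨ ¬Y)):
        (¬Z ∧ ¬Y): α-rule — add ¬Z, ¬Y.
        (X ∨ ¬Y): β-rule — branch into X  //  ¬Y.
          branch 1.1.1 (add X):
            ○ open, literals {X=T, Y=F, Z=F}.
          branch 1.1.2 (add ¬Y):
            ○ open, literals {Y=F, Z=F}.
      branch 1.2 (add ¬(¬Z ∧ ¬Y), ¬(X ∨ ¬Y)):
        ¬(X ∨ ¬Y): α-rule — add ¬X, ¬¬Y.
        ¬(¬Z ∧ ¬Y): β-rule — branch into ¬¬Z  //  ¬¬Y.
          branch 1.2.1 (add ¬¬Z):
            ○ open, literals {X=F, Y=T, Z=T}.
          branch 1.2.2 (add ¬¬Y):
            ○ open, literals {X=F, Y=T}.
  branch 2 (add (Y ∧ (X ∧ ¬X))):
    (Y ∧ (X ∧ ¬X)): α-rule — add Y, (X ∧ ¬X).
    (X ∧ ¬X): α-rule — add X, ¬X.
    × closes — contains both X and ¬X.
1 branch closed, 4 open.
Each open branch fixes some atoms; the unmentioned ones are free. Counting distinct full assignments: branch {X=T, Y=F, Z=F} (none free) contributes 1 new; branch {Y=F, Z=F} (X) contributes 1 new; branch {X=F, Y=T, Z=T} (none free) contributes 1 new; branch {X=F, Y=T} (Z) contributes 1 new. Total: 4.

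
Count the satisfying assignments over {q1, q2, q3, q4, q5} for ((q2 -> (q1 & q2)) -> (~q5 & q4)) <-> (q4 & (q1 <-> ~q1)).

18

Initial set: {(((q2 -> (q1 & q2)) -> (~q5 & q4)) <-> (q4 & (q1 <-> ~q1)))}.
(((q2 -> (q1 & q2)) -> (~q5 & q4)) <-> (q4 & (q1 <-> ~q1))): β-rule — branch into ((q2 -> (q1 & q2)) -> (~q5 & q4)), (q4 & (q1 <-> ~q1))  //  ~((q2 -> (q1 & q2)) -> (~q5 & q4)), ~(q4 & (q1 <-> ~q1)).
  branch 1 (add ((q2 -> (q1 & q2)) -> (~q5 & q4)), (q4 & (q1 <-> ~q1))):
    (q4 & (q1 <-> ~q1)): α-rule — add q4, (q1 <-> ~q1).
    ((q2 -> (q1 & q2)) -> (~q5 & q4)): β-rule — branch into ~(q2 -> (q1 & q2))  //  (~q5 & q4).
      branch 1.1 (add ~(q2 -> (q1 & q2))):
        ~(q2 -> (q1 & q2)): α-rule — add q2, ~(q1 & q2).
        (q1 <-> ~q1): β-rule — branch into q1, ~q1  //  ~q1, ~~q1.
          branch 1.1.1 (add q1, ~q1):
            × closes — contains both q1 and ~q1.
          branch 1.1.2 (add ~q1, ~~q1):
            × closes — contains both q1 and ~q1.
      branch 1.2 (add (~q5 & q4)):
        (~q5 & q4): α-rule — add ~q5, q4.
        (q1 <-> ~q1): β-rule — branch into q1, ~q1  //  ~q1, ~~q1.
          branch 1.2.1 (add q1, ~q1):
            × closes — contains both q1 and ~q1.
          branch 1.2.2 (add ~q1, ~~q1):
            × closes — contains both q1 and ~q1.
  branch 2 (add ~((q2 -> (q1 & q2)) -> (~q5 & q4)), ~(q4 & (q1 <-> ~q1))):
    ~((q2 -> (q1 & q2)) -> (~q5 & q4)): α-rule — add (q2 -> (q1 & q2)), ~(~q5 & q4).
    ~(q4 & (q1 <-> ~q1)): β-rule — branch into ~q4  //  ~(q1 <-> ~q1).
      branch 2.1 (add ~q4):
        (q2 -> (q1 & q2)): β-rule — branch into ~q2  //  (q1 & q2).
          branch 2.1.1 (add ~q2):
            ~(~q5 & q4): β-rule — branch into ~~q5  //  ~q4.
              branch 2.1.1.1 (add ~~q5):
                ○ open, literals {q2=F, q4=F, q5=T}.
              branch 2.1.1.2 (add ~q4):
                ○ open, literals {q2=F, q4=F}.
          branch 2.1.2 (add (q1 & q2)):
            (q1 & q2): α-rule — add q1, q2.
            ~(~q5 & q4): β-rule — branch into ~~q5  //  ~q4.
              branch 2.1.2.1 (add ~~q5):
                ○ open, literals {q1=T, q2=T, q4=F, q5=T}.
              branch 2.1.2.2 (add ~q4):
                ○ open, literals {q1=T, q2=T, q4=F}.
      branch 2.2 (add ~(q1 <-> ~q1)):
        (q2 -> (q1 & q2)): β-rule — branch into ~q2  //  (q1 & q2).
          branch 2.2.1 (add ~q2):
            ~(~q5 & q4): β-rule — branch into ~~q5  //  ~q4.
              branch 2.2.1.1 (add ~~q5):
                ~(q1 <-> ~q1): β-rule — branch into q1, ~~q1  //  ~q1, ~q1.
                  branch 2.2.1.1.1 (add q1, ~~q1):
                    ○ open, literals {q1=T, q2=F, q5=T}.
                  branch 2.2.1.1.2 (add ~q1, ~q1):
                    ○ open, literals {q1=F, q2=F, q5=T}.
              branch 2.2.1.2 (add ~q4):
                ~(q1 <-> ~q1): β-rule — branch into q1, ~~q1  //  ~q1, ~q1.
                  branch 2.2.1.2.1 (add q1, ~~q1):
                    ○ open, literals {q1=T, q2=F, q4=F}.
                  branch 2.2.1.2.2 (add ~q1, ~q1):
                    ○ open, literals {q1=F, q2=F, q4=F}.
          branch 2.2.2 (add (q1 & q2)):
            (q1 & q2): α-rule — add q1, q2.
            ~(~q5 & q4): β-rule — branch into ~~q5  //  ~q4.
              branch 2.2.2.1 (add ~~q5):
                ~(q1 <-> ~q1): β-rule — branch into q1, ~~q1  //  ~q1, ~q1.
                  branch 2.2.2.1.1 (add q1, ~~q1):
                    ○ open, literals {q1=T, q2=T, q5=T}.
                  branch 2.2.2.1.2 (add ~q1, ~q1):
                    × closes — contains both q1 and ~q1.
              branch 2.2.2.2 (add ~q4):
                ~(q1 <-> ~q1): β-rule — branch into q1, ~~q1  //  ~q1, ~q1.
                  branch 2.2.2.2.1 (add q1, ~~q1):
                    ○ open, literals {q1=T, q2=T, q4=F}.
                  branch 2.2.2.2.2 (add ~q1, ~q1):
                    × closes — contains both q1 and ~q1.
6 branches closed, 10 open.
Each open branch fixes some atoms; the unmentioned ones are free. Counting distinct full assignments: branch {q2=F, q4=F, q5=T} (q1, q3) contributes 4 new; branch {q2=F, q4=F} (q1, q3, q5) contributes 4 new; branch {q1=T, q2=T, q4=F, q5=T} (q3) contributes 2 new; branch {q1=T, q2=T, q4=F} (q3, q5) contributes 2 new; branch {q1=T, q2=F, q5=T} (q3, q4) contributes 2 new; branch {q1=F, q2=F, q5=T} (q3, q4) contributes 2 new; branch {q1=T, q2=F, q4=F} (q3, q5) contributes 0 new; branch {q1=F, q2=F, q4=F} (q3, q5) contributes 0 new; branch {q1=T, q2=T, q5=T} (q3, q4) contributes 2 new; branch {q1=T, q2=T, q4=F} (q3, q5) contributes 0 new. Total: 18.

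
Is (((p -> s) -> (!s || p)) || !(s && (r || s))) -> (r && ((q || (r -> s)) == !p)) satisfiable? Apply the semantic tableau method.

Initial set: {T ((((p -> s) -> (!s || p)) || !(s && (r || s))) -> (r && ((q || (r -> s)) == !p)))}.
T ((((p -> s) -> (!s || p)) || !(s && (r || s))) -> (r && ((q || (r -> s)) == !p))): β-rule — branch into F (((p -> s) -> (!s || p)) || !(s && (r || s)))  //  T (r && ((q || (r -> s)) == !p)).
  branch 1 (add F (((p -> s) -> (!s || p)) || !(s && (r || s)))):
    F (((p -> s) -> (!s || p)) || !(s && (r || s))): α-rule — add F ((p -> s) -> (!s || p)), F !(s && (r || s)).
    F ((p -> s) -> (!s || p)): α-rule — add T (p -> s), F (!s || p).
    F !(s && (r || s)): α-rule — add T s, T (r || s).
    F (!s || p): α-rule — add F !s, F p.
    T (p -> s): β-rule — branch into F p  //  T s.
      branch 1.1 (add F p):
        T (r || s): β-rule — branch into T r  //  T s.
          branch 1.1.1 (add T r):
            ○ open, literals {p=F, r=T, s=T}.
          branch 1.1.2 (add T s):
            ○ open, literals {p=F, s=T}.
      branch 1.2 (add T s):
        T (r || s): β-rule — branch into T r  //  T s.
          branch 1.2.1 (add T r):
            ○ open, literals {p=F, r=T, s=T}.
          branch 1.2.2 (add T s):
            ○ open, literals {p=F, s=T}.
  branch 2 (add T (r && ((q || (r -> s)) == !p))):
    T (r && ((q || (r -> s)) == !p)): α-rule — add T r, T ((q || (r -> s)) == !p).
    T ((q || (r -> s)) == !p): β-rule — branch into T (q || (r -> s)), T !p  //  F (q || (r -> s)), F !p.
      branch 2.1 (add T (q || (r -> s)), T !p):
        T (q || (r -> s)): β-rule — branch into T q  //  T (r -> s).
          branch 2.1.1 (add T q):
            ○ open, literals {p=F, q=T, r=T}.
          branch 2.1.2 (add T (r -> s)):
            T (r -> s): β-rule — branch into F r  //  T s.
              branch 2.1.2.1 (add F r):
                × closes — contains both r and !r.
              branch 2.1.2.2 (add T s):
                ○ open, literals {p=F, r=T, s=T}.
      branch 2.2 (add F (q || (r -> s)), F !p):
        F (q || (r -> s)): α-rule — add F q, F (r -> s).
        F (r -> s): α-rule — add T r, F s.
        ○ open, literals {p=T, q=F, r=T, s=F}.
1 branch closed, 7 open.
An open branch gives a satisfying assignment: p=F, r=T, s=T.

Satisfiable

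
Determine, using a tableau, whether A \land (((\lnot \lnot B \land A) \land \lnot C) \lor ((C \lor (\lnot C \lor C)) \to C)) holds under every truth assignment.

Assume the negation and expand:
Initial set: {F (A \land (((\lnot \lnot B \land A) \land \lnot C) \lor ((C \lor (\lnot C \lor C)) \to C)))}.
F (A \land (((\lnot \lnot B \land A) \land \lnot C) \lor ((C \lor (\lnot C \lor C)) \to C))): β-rule — branch into F A  //  F (((\lnot \lnot B \land A) \land \lnot C) \lor ((C \lor (\lnot C \lor C)) \to C)).
  branch 1 (add F A):
    ○ open, literals {A=F}.
  branch 2 (add F (((\lnot \lnot B \land A) \land \lnot C) \lor ((C \lor (\lnot C \lor C)) \to C))):
    F (((\lnot \lnot B \land A) \land \lnot C) \lor ((C \lor (\lnot C \lor C)) \to C)): α-rule — add F ((\lnot \lnot B \land A) \land \lnot C), F ((C \lor (\lnot C \lor C)) \to C).
    F ((C \lor (\lnot C \lor C)) \to C): α-rule — add T (C \lor (\lnot C \lor C)), F C.
    F ((\lnot \lnot B \land A) \land \lnot C): β-rule — branch into F (\lnot \lnot B \land A)  //  F \lnot C.
      branch 2.1 (add F (\lnot \lnot B \land A)):
        T (C \lor (\lnot C \lor C)): β-rule — branch into T C  //  T (\lnot C \lor C).
          branch 2.1.1 (add T C):
            × closes — contains both C and \lnot C.
          branch 2.1.2 (add T (\lnot C \lor C)):
            F (\lnot \lnot B \land A): β-rule — branch into F \lnot \lnot B  //  F A.
              branch 2.1.2.1 (add F \lnot \lnot B):
                F \lnot \lnot B: drop double negation, giving F B.
                T (\lnot C \lor C): β-rule — branch into T \lnot C  //  T C.
                  branch 2.1.2.1.1 (add T \lnot C):
                    ○ open, literals {B=F, C=F}.
                  branch 2.1.2.1.2 (add T C):
                    × closes — contains both C and \lnot C.
              branch 2.1.2.2 (add F A):
                T (\lnot C \lor C): β-rule — branch into T \lnot C  //  T C.
                  branch 2.1.2.2.1 (add T \lnot C):
                    ○ open, literals {A=F, C=F}.
                  branch 2.1.2.2.2 (add T C):
                    × closes — contains both C and \lnot C.
      branch 2.2 (add F \lnot C):
        × closes — contains both C and \lnot C.
4 branches closed, 3 open.
An open branch gives a countermodel: A=F (unmentioned atoms arbitrary); under it the original formula is false.

Not valid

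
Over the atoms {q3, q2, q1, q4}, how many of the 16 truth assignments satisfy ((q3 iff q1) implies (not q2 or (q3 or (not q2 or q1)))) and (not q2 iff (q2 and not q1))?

4

Initial set: {(((q3 iff q1) implies (not q2 or (q3 or (not q2 or q1)))) and (not q2 iff (q2 and not q1)))}.
(((q3 iff q1) implies (not q2 or (q3 or (not q2 or q1)))) and (not q2 iff (q2 and not q1))): α-rule — add ((q3 iff q1) implies (not q2 or (q3 or (not q2 or q1)))), (not q2 iff (q2 and not q1)).
((q3 iff q1) implies (not q2 or (q3 or (not q2 or q1)))): β-rule — branch into not (q3 iff q1)  //  (not q2 or (q3 or (not q2 or q1))).
  branch 1 (add not (q3 iff q1)):
    (not q2 iff (q2 and not q1)): β-rule — branch into not q2, (q2 and not q1)  //  not not q2, not (q2 and not q1).
      branch 1.1 (add not q2, (q2 and not q1)):
        (q2 and not q1): α-rule — add q2, not q1.
        × closes — contains both q2 and not q2.
      branch 1.2 (add not not q2, not (q2 and not q1)):
        not (q3 iff q1): β-rule — branch into q3, not q1  //  not q3, q1.
          branch 1.2.1 (add q3, not q1):
            not (q2 and not q1): β-rule — branch into not q2  //  not not q1.
              branch 1.2.1.1 (add not q2):
                × closes — contains both q2 and not q2.
              branch 1.2.1.2 (add not not q1):
                × closes — contains both q1 and not q1.
          branch 1.2.2 (add not q3, q1):
            not (q2 and not q1): β-rule — branch into not q2  //  not not q1.
              branch 1.2.2.1 (add not q2):
                × closes — contains both q2 and not q2.
              branch 1.2.2.2 (add not not q1):
                ○ open, literals {q1=1, q2=1, q3=0}.
  branch 2 (add (not q2 or (q3 or (not q2 or q1)))):
    (not q2 iff (q2 and not q1)): β-rule — branch into not q2, (q2 and not q1)  //  not not q2, not (q2 and not q1).
      branch 2.1 (add not q2, (q2 and not q1)):
        (q2 and not q1): α-rule — add q2, not q1.
        × closes — contains both q2 and not q2.
      branch 2.2 (add not not q2, not (q2 and not q1)):
        (not q2 or (q3 or (not q2 or q1))): β-rule — branch into not q2  //  (q3 or (not q2 or q1)).
          branch 2.2.1 (add not q2):
            × closes — contains both q2 and not q2.
          branch 2.2.2 (add (q3 or (not q2 or q1))):
            not (q2 and not q1): β-rule — branch into not q2  //  not not q1.
              branch 2.2.2.1 (add not q2):
                × closes — contains both q2 and not q2.
              branch 2.2.2.2 (add not not q1):
                (q3 or (not q2 or q1)): β-rule — branch into q3  //  (not q2 or q1).
                  branch 2.2.2.2.1 (add q3):
                    ○ open, literals {q1=1, q2=1, q3=1}.
                  branch 2.2.2.2.2 (add (not q2 or q1)):
                    (not q2 or q1): β-rule — branch into not q2  //  q1.
                      branch 2.2.2.2.2.1 (add not q2):
                        × closes — contains both q2 and not q2.
                      branch 2.2.2.2.2.2 (add q1):
                        ○ open, literals {q1=1, q2=1}.
8 branches closed, 3 open.
Each open branch fixes some atoms; the unmentioned ones are free. Counting distinct full assignments: branch {q1=1, q2=1, q3=0} (q4) contributes 2 new; branch {q1=1, q2=1, q3=1} (q4) contributes 2 new; branch {q1=1, q2=1} (q3, q4) contributes 0 new. Total: 4.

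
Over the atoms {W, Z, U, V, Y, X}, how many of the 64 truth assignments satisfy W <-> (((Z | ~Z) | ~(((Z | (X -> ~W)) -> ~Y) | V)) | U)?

Initial set: {(W <-> (((Z | ~Z) | ~(((Z | (X -> ~W)) -> ~Y) | V)) | U))}.
(W <-> (((Z | ~Z) | ~(((Z | (X -> ~W)) -> ~Y) | V)) | U)): β-rule — branch into W, (((Z | ~Z) | ~(((Z | (X -> ~W)) -> ~Y) | V)) | U)  //  ~W, ~(((Z | ~Z) | ~(((Z | (X -> ~W)) -> ~Y) | V)) | U).
  branch 1 (add W, (((Z | ~Z) | ~(((Z | (X -> ~W)) -> ~Y) | V)) | U)):
    (((Z | ~Z) | ~(((Z | (X -> ~W)) -> ~Y) | V)) | U): β-rule — branch into ((Z | ~Z) | ~(((Z | (X -> ~W)) -> ~Y) | V))  //  U.
      branch 1.1 (add ((Z | ~Z) | ~(((Z | (X -> ~W)) -> ~Y) | V))):
        ((Z | ~Z) | ~(((Z | (X -> ~W)) -> ~Y) | V)): β-rule — branch into (Z | ~Z)  //  ~(((Z | (X -> ~W)) -> ~Y) | V).
          branch 1.1.1 (add (Z | ~Z)):
            (Z | ~Z): β-rule — branch into Z  //  ~Z.
              branch 1.1.1.1 (add Z):
                ○ open, literals {W=1, Z=1}.
              branch 1.1.1.2 (add ~Z):
                ○ open, literals {W=1, Z=0}.
          branch 1.1.2 (add ~(((Z | (X -> ~W)) -> ~Y) | V)):
            ~(((Z | (X -> ~W)) -> ~Y) | V): α-rule — add ~((Z | (X -> ~W)) -> ~Y), ~V.
            ~((Z | (X -> ~W)) -> ~Y): α-rule — add (Z | (X -> ~W)), ~~Y.
            (Z | (X -> ~W)): β-rule — branch into Z  //  (X -> ~W).
              branch 1.1.2.1 (add Z):
                ○ open, literals {V=0, W=1, Y=1, Z=1}.
              branch 1.1.2.2 (add (X -> ~W)):
                (X -> ~W): β-rule — branch into ~X  //  ~W.
                  branch 1.1.2.2.1 (add ~X):
                    ○ open, literals {V=0, W=1, X=0, Y=1}.
                  branch 1.1.2.2.2 (add ~W):
                    × closes — contains both W and ~W.
      branch 1.2 (add U):
        ○ open, literals {U=1, W=1}.
  branch 2 (add ~W, ~(((Z | ~Z) | ~(((Z | (X -> ~W)) -> ~Y) | V)) | U)):
    ~(((Z | ~Z) | ~(((Z | (X -> ~W)) -> ~Y) | V)) | U): α-rule — add ~((Z | ~Z) | ~(((Z | (X -> ~W)) -> ~Y) | V)), ~U.
    ~((Z | ~Z) | ~(((Z | (X -> ~W)) -> ~Y) | V)): α-rule — add ~(Z | ~Z), ~~(((Z | (X -> ~W)) -> ~Y) | V).
    ~(Z | ~Z): α-rule — add ~Z, ~~Z.
    × closes — contains both Z and ~Z.
2 branches closed, 5 open.
Each open branch fixes some atoms; the unmentioned ones are free. Counting distinct full assignments: branch {W=1, Z=1} (U, V, Y, X) contributes 16 new; branch {W=1, Z=0} (U, V, Y, X) contributes 16 new; branch {V=0, W=1, Y=1, Z=1} (U, X) contributes 0 new; branch {V=0, W=1, X=0, Y=1} (Z, U) contributes 0 new; branch {U=1, W=1} (Z, V, Y, X) contributes 0 new. Total: 32.

32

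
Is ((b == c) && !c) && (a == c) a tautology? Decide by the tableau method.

Not valid

Assume the negation and expand:
Initial set: {F (((b == c) && !c) && (a == c))}.
F (((b == c) && !c) && (a == c)): β-rule — branch into F ((b == c) && !c)  //  F (a == c).
  branch 1 (add F ((b == c) && !c)):
    F ((b == c) && !c): β-rule — branch into F (b == c)  //  F !c.
      branch 1.1 (add F (b == c)):
        F (b == c): β-rule — branch into T b, F c  //  F b, T c.
          branch 1.1.1 (add T b, F c):
            ○ open, literals {b=true, c=false}.
          branch 1.1.2 (add F b, T c):
            ○ open, literals {b=false, c=true}.
      branch 1.2 (add F !c):
        ○ open, literals {c=true}.
  branch 2 (add F (a == c)):
    F (a == c): β-rule — branch into T a, F c  //  F a, T c.
      branch 2.1 (add T a, F c):
        ○ open, literals {a=true, c=false}.
      branch 2.2 (add F a, T c):
        ○ open, literals {a=false, c=true}.
0 branches closed, 5 open.
An open branch gives a countermodel: b=true, c=false (unmentioned atoms arbitrary); under it the original formula is false.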